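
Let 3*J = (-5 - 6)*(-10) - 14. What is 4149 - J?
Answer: 4117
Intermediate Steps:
J = 32 (J = ((-5 - 6)*(-10) - 14)/3 = (-11*(-10) - 14)/3 = (110 - 14)/3 = (⅓)*96 = 32)
4149 - J = 4149 - 1*32 = 4149 - 32 = 4117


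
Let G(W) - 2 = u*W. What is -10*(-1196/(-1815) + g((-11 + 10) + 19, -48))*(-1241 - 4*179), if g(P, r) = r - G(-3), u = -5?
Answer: -457073006/363 ≈ -1.2592e+6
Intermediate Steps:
G(W) = 2 - 5*W
g(P, r) = -17 + r (g(P, r) = r - (2 - 5*(-3)) = r - (2 + 15) = r - 1*17 = r - 17 = -17 + r)
-10*(-1196/(-1815) + g((-11 + 10) + 19, -48))*(-1241 - 4*179) = -10*(-1196/(-1815) + (-17 - 48))*(-1241 - 4*179) = -10*(-1196*(-1/1815) - 65)*(-1241 - 716) = -10*(1196/1815 - 65)*(-1957) = -(-233558)*(-1957)/363 = -10*228536503/1815 = -457073006/363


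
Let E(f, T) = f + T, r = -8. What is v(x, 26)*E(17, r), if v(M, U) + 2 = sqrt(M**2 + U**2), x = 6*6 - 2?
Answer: -18 + 18*sqrt(458) ≈ 367.22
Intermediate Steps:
E(f, T) = T + f
x = 34 (x = 36 - 2 = 34)
v(M, U) = -2 + sqrt(M**2 + U**2)
v(x, 26)*E(17, r) = (-2 + sqrt(34**2 + 26**2))*(-8 + 17) = (-2 + sqrt(1156 + 676))*9 = (-2 + sqrt(1832))*9 = (-2 + 2*sqrt(458))*9 = -18 + 18*sqrt(458)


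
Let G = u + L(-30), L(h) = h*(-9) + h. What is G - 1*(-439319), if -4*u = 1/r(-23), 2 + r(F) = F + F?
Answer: 84395329/192 ≈ 4.3956e+5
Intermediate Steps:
L(h) = -8*h (L(h) = -9*h + h = -8*h)
r(F) = -2 + 2*F (r(F) = -2 + (F + F) = -2 + 2*F)
u = 1/192 (u = -1/(4*(-2 + 2*(-23))) = -1/(4*(-2 - 46)) = -1/4/(-48) = -1/4*(-1/48) = 1/192 ≈ 0.0052083)
G = 46081/192 (G = 1/192 - 8*(-30) = 1/192 + 240 = 46081/192 ≈ 240.01)
G - 1*(-439319) = 46081/192 - 1*(-439319) = 46081/192 + 439319 = 84395329/192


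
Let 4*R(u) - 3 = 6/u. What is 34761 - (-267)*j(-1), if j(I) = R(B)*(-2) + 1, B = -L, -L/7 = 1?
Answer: 483183/14 ≈ 34513.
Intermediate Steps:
L = -7 (L = -7*1 = -7)
B = 7 (B = -1*(-7) = 7)
R(u) = 3/4 + 3/(2*u) (R(u) = 3/4 + (6/u)/4 = 3/4 + 3/(2*u))
j(I) = -13/14 (j(I) = ((3/4)*(2 + 7)/7)*(-2) + 1 = ((3/4)*(1/7)*9)*(-2) + 1 = (27/28)*(-2) + 1 = -27/14 + 1 = -13/14)
34761 - (-267)*j(-1) = 34761 - (-267)*(-13)/14 = 34761 - 1*3471/14 = 34761 - 3471/14 = 483183/14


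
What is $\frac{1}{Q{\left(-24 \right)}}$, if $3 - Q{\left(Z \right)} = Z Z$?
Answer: $- \frac{1}{573} \approx -0.0017452$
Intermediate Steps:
$Q{\left(Z \right)} = 3 - Z^{2}$ ($Q{\left(Z \right)} = 3 - Z Z = 3 - Z^{2}$)
$\frac{1}{Q{\left(-24 \right)}} = \frac{1}{3 - \left(-24\right)^{2}} = \frac{1}{3 - 576} = \frac{1}{-573} = - \frac{1}{573}$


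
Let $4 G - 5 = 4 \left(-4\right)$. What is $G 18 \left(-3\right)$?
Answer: $\frac{297}{2} \approx 148.5$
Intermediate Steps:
$G = - \frac{11}{4}$ ($G = \frac{5}{4} + \frac{4 \left(-4\right)}{4} = \frac{5}{4} + \frac{1}{4} \left(-16\right) = \frac{5}{4} - 4 = - \frac{11}{4} \approx -2.75$)
$G 18 \left(-3\right) = \left(- \frac{11}{4}\right) 18 \left(-3\right) = \left(- \frac{99}{2}\right) \left(-3\right) = \frac{297}{2}$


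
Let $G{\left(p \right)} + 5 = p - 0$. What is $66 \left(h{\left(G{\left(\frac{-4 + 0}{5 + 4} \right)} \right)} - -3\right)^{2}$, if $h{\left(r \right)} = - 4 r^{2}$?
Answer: $\frac{1927823062}{2187} \approx 8.8149 \cdot 10^{5}$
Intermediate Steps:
$G{\left(p \right)} = -5 + p$ ($G{\left(p \right)} = -5 + \left(p - 0\right) = -5 + \left(p + 0\right) = -5 + p$)
$66 \left(h{\left(G{\left(\frac{-4 + 0}{5 + 4} \right)} \right)} - -3\right)^{2} = 66 \left(- 4 \left(-5 + \frac{-4 + 0}{5 + 4}\right)^{2} - -3\right)^{2} = 66 \left(- 4 \left(-5 - \frac{4}{9}\right)^{2} + \left(4 - 1\right)\right)^{2} = 66 \left(- 4 \left(-5 - \frac{4}{9}\right)^{2} + 3\right)^{2} = 66 \left(- 4 \left(- \frac{49}{9}\right)^{2} + 3\right)^{2} = 66 \left(\left(-4\right) \frac{2401}{81} + 3\right)^{2} = 66 \left(- \frac{9604}{81} + 3\right)^{2} = 66 \left(- \frac{9361}{81}\right)^{2} = 66 \cdot \frac{87628321}{6561} = \frac{1927823062}{2187}$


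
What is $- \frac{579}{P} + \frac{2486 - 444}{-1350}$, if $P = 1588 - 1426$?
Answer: $- \frac{763}{150} \approx -5.0867$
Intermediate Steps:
$P = 162$
$- \frac{579}{P} + \frac{2486 - 444}{-1350} = - \frac{579}{162} + \frac{2486 - 444}{-1350} = \left(-579\right) \frac{1}{162} + \left(2486 - 444\right) \left(- \frac{1}{1350}\right) = - \frac{193}{54} + 2042 \left(- \frac{1}{1350}\right) = - \frac{193}{54} - \frac{1021}{675} = - \frac{763}{150}$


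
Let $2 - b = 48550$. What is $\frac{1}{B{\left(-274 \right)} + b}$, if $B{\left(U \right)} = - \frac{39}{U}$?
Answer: $- \frac{274}{13302113} \approx -2.0598 \cdot 10^{-5}$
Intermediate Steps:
$b = -48548$ ($b = 2 - 48550 = -48548$)
$\frac{1}{B{\left(-274 \right)} + b} = \frac{1}{- \frac{39}{-274} - 48548} = \frac{1}{\left(-39\right) \left(- \frac{1}{274}\right) - 48548} = \frac{1}{\frac{39}{274} - 48548} = \frac{1}{- \frac{13302113}{274}} = - \frac{274}{13302113}$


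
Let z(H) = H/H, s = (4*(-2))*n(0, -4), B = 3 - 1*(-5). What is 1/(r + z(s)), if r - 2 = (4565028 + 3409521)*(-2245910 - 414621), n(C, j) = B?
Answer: -1/21216534825516 ≈ -4.7133e-14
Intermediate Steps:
B = 8 (B = 3 + 5 = 8)
n(C, j) = 8
s = -64 (s = (4*(-2))*8 = -8*8 = -64)
z(H) = 1
r = -21216534825517 (r = 2 + (4565028 + 3409521)*(-2245910 - 414621) = 2 + 7974549*(-2660531) = 2 - 21216534825519 = -21216534825517)
1/(r + z(s)) = 1/(-21216534825517 + 1) = 1/(-21216534825516) = -1/21216534825516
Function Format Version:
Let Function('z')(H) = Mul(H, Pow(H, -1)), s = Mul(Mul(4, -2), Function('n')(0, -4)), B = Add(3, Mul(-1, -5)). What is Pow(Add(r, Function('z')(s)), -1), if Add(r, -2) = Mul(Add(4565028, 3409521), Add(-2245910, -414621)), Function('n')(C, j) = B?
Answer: Rational(-1, 21216534825516) ≈ -4.7133e-14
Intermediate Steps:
B = 8 (B = Add(3, 5) = 8)
Function('n')(C, j) = 8
s = -64 (s = Mul(Mul(4, -2), 8) = Mul(-8, 8) = -64)
Function('z')(H) = 1
r = -21216534825517 (r = Add(2, Mul(Add(4565028, 3409521), Add(-2245910, -414621))) = Add(2, Mul(7974549, -2660531)) = Add(2, -21216534825519) = -21216534825517)
Pow(Add(r, Function('z')(s)), -1) = Pow(Add(-21216534825517, 1), -1) = Pow(-21216534825516, -1) = Rational(-1, 21216534825516)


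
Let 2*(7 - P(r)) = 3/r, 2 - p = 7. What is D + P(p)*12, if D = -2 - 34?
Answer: 258/5 ≈ 51.600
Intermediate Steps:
p = -5 (p = 2 - 1*7 = 2 - 7 = -5)
D = -36
P(r) = 7 - 3/(2*r)
D + P(p)*12 = -36 + (7 - 3/2/(-5))*12 = -36 + (7 - 3/2*(-⅕))*12 = -36 + (7 + 3/10)*12 = -36 + (73/10)*12 = -36 + 438/5 = 258/5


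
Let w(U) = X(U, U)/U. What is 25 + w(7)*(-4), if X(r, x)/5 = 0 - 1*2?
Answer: 215/7 ≈ 30.714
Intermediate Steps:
X(r, x) = -10 (X(r, x) = 5*(0 - 1*2) = 5*(0 - 2) = 5*(-2) = -10)
w(U) = -10/U
25 + w(7)*(-4) = 25 - 10/7*(-4) = 25 + 40/7 = 215/7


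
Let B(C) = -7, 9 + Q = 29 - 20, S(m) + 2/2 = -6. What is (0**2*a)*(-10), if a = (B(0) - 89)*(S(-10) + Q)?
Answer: 0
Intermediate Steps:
S(m) = -7 (S(m) = -1 - 6 = -7)
Q = 0 (Q = -9 + (29 - 20) = -9 + 9 = 0)
a = 672 (a = (-7 - 89)*(-7 + 0) = -96*(-7) = 672)
(0**2*a)*(-10) = (0**2*672)*(-10) = (0*672)*(-10) = 0*(-10) = 0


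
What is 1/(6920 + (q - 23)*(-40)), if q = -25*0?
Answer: 1/7840 ≈ 0.00012755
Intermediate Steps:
q = 0
1/(6920 + (q - 23)*(-40)) = 1/(6920 + (0 - 23)*(-40)) = 1/(6920 - 23*(-40)) = 1/(6920 + 920) = 1/7840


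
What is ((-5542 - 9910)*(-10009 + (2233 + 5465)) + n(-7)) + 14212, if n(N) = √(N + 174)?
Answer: 35723784 + √167 ≈ 3.5724e+7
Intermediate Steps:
n(N) = √(174 + N)
((-5542 - 9910)*(-10009 + (2233 + 5465)) + n(-7)) + 14212 = ((-5542 - 9910)*(-10009 + (2233 + 5465)) + √(174 - 7)) + 14212 = (-15452*(-10009 + 7698) + √167) + 14212 = (-15452*(-2311) + √167) + 14212 = (35709572 + √167) + 14212 = 35723784 + √167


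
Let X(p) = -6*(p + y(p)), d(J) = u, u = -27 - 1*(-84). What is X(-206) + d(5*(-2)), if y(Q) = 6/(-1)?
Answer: 1329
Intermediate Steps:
y(Q) = -6 (y(Q) = 6*(-1) = -6)
u = 57 (u = -27 + 84 = 57)
d(J) = 57
X(p) = 36 - 6*p (X(p) = -6*(p - 6) = -6*(-6 + p) = 36 - 6*p)
X(-206) + d(5*(-2)) = (36 - 6*(-206)) + 57 = (36 + 1236) + 57 = 1272 + 57 = 1329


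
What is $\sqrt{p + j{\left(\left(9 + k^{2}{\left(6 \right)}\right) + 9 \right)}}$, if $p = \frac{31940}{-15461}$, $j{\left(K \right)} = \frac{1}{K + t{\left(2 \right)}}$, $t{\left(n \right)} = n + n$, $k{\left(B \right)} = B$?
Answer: $\frac{7 i \sqrt{33619604358}}{896738} \approx 1.4313 i$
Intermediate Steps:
$t{\left(n \right)} = 2 n$
$j{\left(K \right)} = \frac{1}{4 + K}$ ($j{\left(K \right)} = \frac{1}{K + 2 \cdot 2} = \frac{1}{K + 4} = \frac{1}{4 + K}$)
$p = - \frac{31940}{15461}$ ($p = 31940 \left(- \frac{1}{15461}\right) = - \frac{31940}{15461} \approx -2.0658$)
$\sqrt{p + j{\left(\left(9 + k^{2}{\left(6 \right)}\right) + 9 \right)}} = \sqrt{- \frac{31940}{15461} + \frac{1}{4 + \left(\left(9 + 6^{2}\right) + 9\right)}} = \sqrt{- \frac{31940}{15461} + \frac{1}{4 + \left(\left(9 + 36\right) + 9\right)}} = \sqrt{- \frac{31940}{15461} + \frac{1}{4 + \left(45 + 9\right)}} = \sqrt{- \frac{31940}{15461} + \frac{1}{4 + 54}} = \sqrt{- \frac{31940}{15461} + \frac{1}{58}} = \sqrt{- \frac{1837059}{896738}} = \frac{7 i \sqrt{33619604358}}{896738}$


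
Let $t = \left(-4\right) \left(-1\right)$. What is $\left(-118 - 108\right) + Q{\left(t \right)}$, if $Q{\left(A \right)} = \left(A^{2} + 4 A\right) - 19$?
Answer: $-213$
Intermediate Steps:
$t = 4$
$Q{\left(A \right)} = -19 + A^{2} + 4 A$
$\left(-118 - 108\right) + Q{\left(t \right)} = \left(-118 - 108\right) + \left(-19 + 4^{2} + 4 \cdot 4\right) = \left(-118 - 108\right) + \left(-19 + 16 + 16\right) = -226 + 13 = -213$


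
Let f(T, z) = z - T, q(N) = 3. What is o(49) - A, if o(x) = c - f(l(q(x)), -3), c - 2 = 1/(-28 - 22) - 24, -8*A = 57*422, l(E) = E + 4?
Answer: 299473/100 ≈ 2994.7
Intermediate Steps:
l(E) = 4 + E
A = -12027/4 (A = -57*422/8 = -1/8*24054 = -12027/4 ≈ -3006.8)
c = -1101/50 (c = 2 + (1/(-28 - 22) - 24) = 2 + (1/(-50) - 24) = 2 + (-1/50 - 24) = 2 - 1201/50 = -1101/50 ≈ -22.020)
o(x) = -601/50 (o(x) = -1101/50 - (-3 - (4 + 3)) = -1101/50 - (-3 - 1*7) = -1101/50 - (-3 - 7) = -1101/50 - 1*(-10) = -1101/50 + 10 = -601/50)
o(49) - A = -601/50 - 1*(-12027/4) = -601/50 + 12027/4 = 299473/100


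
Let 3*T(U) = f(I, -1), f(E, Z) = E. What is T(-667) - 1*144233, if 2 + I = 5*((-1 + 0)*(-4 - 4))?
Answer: -432661/3 ≈ -1.4422e+5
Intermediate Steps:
I = 38 (I = -2 + 5*((-1 + 0)*(-4 - 4)) = -2 + 5*(-1*(-8)) = -2 + 5*8 = -2 + 40 = 38)
T(U) = 38/3 (T(U) = (⅓)*38 = 38/3)
T(-667) - 1*144233 = 38/3 - 1*144233 = 38/3 - 144233 = -432661/3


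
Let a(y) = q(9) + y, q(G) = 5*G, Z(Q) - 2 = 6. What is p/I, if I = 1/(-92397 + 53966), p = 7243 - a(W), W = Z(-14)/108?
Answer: -7468834264/27 ≈ -2.7662e+8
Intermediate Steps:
Z(Q) = 8 (Z(Q) = 2 + 6 = 8)
W = 2/27 (W = 8/108 = 8*(1/108) = 2/27 ≈ 0.074074)
a(y) = 45 + y (a(y) = 5*9 + y = 45 + y)
p = 194344/27 (p = 7243 - (45 + 2/27) = 7243 - 1*1217/27 = 7243 - 1217/27 = 194344/27 ≈ 7197.9)
I = -1/38431 (I = 1/(-38431) = -1/38431 ≈ -2.6021e-5)
p/I = 194344/(27*(-1/38431)) = (194344/27)*(-38431) = -7468834264/27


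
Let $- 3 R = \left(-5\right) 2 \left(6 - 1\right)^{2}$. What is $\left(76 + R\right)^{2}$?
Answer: $\frac{228484}{9} \approx 25387.0$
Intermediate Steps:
$R = \frac{250}{3}$ ($R = - \frac{\left(-5\right) 2 \left(6 - 1\right)^{2}}{3} = - \frac{\left(-10\right) 5^{2}}{3} = - \frac{\left(-10\right) 25}{3} = \left(- \frac{1}{3}\right) \left(-250\right) = \frac{250}{3} \approx 83.333$)
$\left(76 + R\right)^{2} = \left(76 + \frac{250}{3}\right)^{2} = \left(\frac{478}{3}\right)^{2} = \frac{228484}{9}$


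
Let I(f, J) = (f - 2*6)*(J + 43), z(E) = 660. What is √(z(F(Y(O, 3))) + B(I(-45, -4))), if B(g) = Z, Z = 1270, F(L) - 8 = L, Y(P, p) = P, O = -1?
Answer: √1930 ≈ 43.932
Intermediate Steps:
F(L) = 8 + L
I(f, J) = (-12 + f)*(43 + J) (I(f, J) = (f - 12)*(43 + J) = (-12 + f)*(43 + J))
B(g) = 1270
√(z(F(Y(O, 3))) + B(I(-45, -4))) = √(660 + 1270) = √1930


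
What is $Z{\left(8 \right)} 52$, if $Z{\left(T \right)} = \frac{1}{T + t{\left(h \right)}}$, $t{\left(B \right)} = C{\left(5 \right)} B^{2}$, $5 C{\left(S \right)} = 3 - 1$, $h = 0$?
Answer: $\frac{13}{2} \approx 6.5$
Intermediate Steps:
$C{\left(S \right)} = \frac{2}{5}$ ($C{\left(S \right)} = \frac{3 - 1}{5} = \frac{1}{5} \cdot 2 = \frac{2}{5}$)
$t{\left(B \right)} = \frac{2 B^{2}}{5}$
$Z{\left(T \right)} = \frac{1}{T}$ ($Z{\left(T \right)} = \frac{1}{T + \frac{2 \cdot 0^{2}}{5}} = \frac{1}{T + \frac{2}{5} \cdot 0} = \frac{1}{T + 0} = \frac{1}{T}$)
$Z{\left(8 \right)} 52 = \frac{1}{8} \cdot 52 = \frac{13}{2}$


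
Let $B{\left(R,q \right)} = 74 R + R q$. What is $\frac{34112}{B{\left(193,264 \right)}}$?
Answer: $\frac{1312}{2509} \approx 0.52292$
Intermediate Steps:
$\frac{34112}{B{\left(193,264 \right)}} = \frac{34112}{193 \left(74 + 264\right)} = \frac{34112}{193 \cdot 338} = \frac{34112}{65234} = 34112 \cdot \frac{1}{65234} = \frac{1312}{2509}$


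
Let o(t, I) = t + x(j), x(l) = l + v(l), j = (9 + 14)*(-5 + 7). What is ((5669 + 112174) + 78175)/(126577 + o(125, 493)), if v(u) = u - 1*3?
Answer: 196018/126791 ≈ 1.5460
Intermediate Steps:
v(u) = -3 + u (v(u) = u - 3 = -3 + u)
j = 46 (j = 23*2 = 46)
x(l) = -3 + 2*l (x(l) = l + (-3 + l) = -3 + 2*l)
o(t, I) = 89 + t (o(t, I) = t + (-3 + 2*46) = t + (-3 + 92) = t + 89 = 89 + t)
((5669 + 112174) + 78175)/(126577 + o(125, 493)) = ((5669 + 112174) + 78175)/(126577 + (89 + 125)) = (117843 + 78175)/(126577 + 214) = 196018/126791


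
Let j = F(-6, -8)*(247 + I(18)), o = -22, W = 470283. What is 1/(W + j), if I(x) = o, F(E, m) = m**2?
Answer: 1/484683 ≈ 2.0632e-6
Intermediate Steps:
I(x) = -22
j = 14400 (j = (-8)**2*(247 - 22) = 64*225 = 14400)
1/(W + j) = 1/(470283 + 14400) = 1/484683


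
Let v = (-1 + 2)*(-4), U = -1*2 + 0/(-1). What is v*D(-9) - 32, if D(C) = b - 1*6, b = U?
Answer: 0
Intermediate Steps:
U = -2 (U = -2 + 0*(-1) = -2 + 0 = -2)
b = -2
v = -4 (v = 1*(-4) = -4)
D(C) = -8 (D(C) = -2 - 1*6 = -2 - 6 = -8)
v*D(-9) - 32 = -4*(-8) - 32 = 32 - 32 = 0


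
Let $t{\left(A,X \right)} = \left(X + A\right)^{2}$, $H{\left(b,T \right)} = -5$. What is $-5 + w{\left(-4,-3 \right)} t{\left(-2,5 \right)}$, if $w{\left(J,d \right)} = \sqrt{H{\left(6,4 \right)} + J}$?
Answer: $-5 + 27 i \approx -5.0 + 27.0 i$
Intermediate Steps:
$t{\left(A,X \right)} = \left(A + X\right)^{2}$
$w{\left(J,d \right)} = \sqrt{-5 + J}$
$-5 + w{\left(-4,-3 \right)} t{\left(-2,5 \right)} = -5 + \sqrt{-5 - 4} \left(-2 + 5\right)^{2} = -5 + \sqrt{-9} \cdot 3^{2} = -5 + 3 i 9 = -5 + 27 i$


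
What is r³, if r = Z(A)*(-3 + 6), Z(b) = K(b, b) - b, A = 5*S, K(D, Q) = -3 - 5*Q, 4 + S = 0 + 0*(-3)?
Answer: 43243551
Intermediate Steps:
S = -4 (S = -4 + (0 + 0*(-3)) = -4 + (0 + 0) = -4 + 0 = -4)
K(D, Q) = -3 - 5*Q
A = -20 (A = 5*(-4) = -20)
Z(b) = -3 - 6*b (Z(b) = (-3 - 5*b) - b = -3 - 6*b)
r = 351 (r = (-3 - 6*(-20))*(-3 + 6) = (-3 + 120)*3 = 117*3 = 351)
r³ = 351³ = 43243551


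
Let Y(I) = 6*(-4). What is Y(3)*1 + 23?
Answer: -1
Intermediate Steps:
Y(I) = -24
Y(3)*1 + 23 = -24*1 + 23 = -24 + 23 = -1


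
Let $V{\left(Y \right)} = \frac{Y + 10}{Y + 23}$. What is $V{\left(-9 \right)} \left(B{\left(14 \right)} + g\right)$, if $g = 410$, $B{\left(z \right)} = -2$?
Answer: $\frac{204}{7} \approx 29.143$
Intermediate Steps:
$V{\left(Y \right)} = \frac{10 + Y}{23 + Y}$
$V{\left(-9 \right)} \left(B{\left(14 \right)} + g\right) = \frac{10 - 9}{23 - 9} \left(-2 + 410\right) = \frac{1}{14} \cdot 1 \cdot 408 = \frac{1}{14} \cdot 408 = \frac{204}{7}$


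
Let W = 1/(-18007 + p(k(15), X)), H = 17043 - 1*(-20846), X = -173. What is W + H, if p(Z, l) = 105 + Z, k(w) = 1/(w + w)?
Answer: 20348628421/537059 ≈ 37889.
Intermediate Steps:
k(w) = 1/(2*w)
H = 37889 (H = 17043 + 20846 = 37889)
W = -30/537059 (W = 1/(-18007 + (105 + (½)/15)) = 1/(-18007 + (105 + (½)*(1/15))) = 1/(-18007 + (105 + 1/30)) = 1/(-18007 + 3151/30) = 1/(-537059/30) = -30/537059 ≈ -5.5860e-5)
W + H = -30/537059 + 37889 = 20348628421/537059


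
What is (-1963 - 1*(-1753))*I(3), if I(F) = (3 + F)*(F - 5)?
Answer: 2520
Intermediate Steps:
I(F) = (-5 + F)*(3 + F) (I(F) = (3 + F)*(-5 + F) = (-5 + F)*(3 + F))
(-1963 - 1*(-1753))*I(3) = (-1963 - 1*(-1753))*(-15 + 3² - 2*3) = (-1963 + 1753)*(-15 + 9 - 6) = -210*(-12) = 2520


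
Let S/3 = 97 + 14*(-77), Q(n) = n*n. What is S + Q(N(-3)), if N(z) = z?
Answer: -2934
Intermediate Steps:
Q(n) = n**2
S = -2943 (S = 3*(97 + 14*(-77)) = 3*(97 - 1078) = 3*(-981) = -2943)
S + Q(N(-3)) = -2943 + (-3)**2 = -2943 + 9 = -2934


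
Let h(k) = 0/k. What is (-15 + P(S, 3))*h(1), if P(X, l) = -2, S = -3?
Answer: 0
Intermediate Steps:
h(k) = 0
(-15 + P(S, 3))*h(1) = (-15 - 2)*0 = -17*0 = 0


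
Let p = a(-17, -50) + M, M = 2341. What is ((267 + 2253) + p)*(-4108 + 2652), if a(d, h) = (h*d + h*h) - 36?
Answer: -11902800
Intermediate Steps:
a(d, h) = -36 + h² + d*h (a(d, h) = (d*h + h²) - 36 = (h² + d*h) - 36 = -36 + h² + d*h)
p = 5655 (p = (-36 + (-50)² - 17*(-50)) + 2341 = (-36 + 2500 + 850) + 2341 = 3314 + 2341 = 5655)
((267 + 2253) + p)*(-4108 + 2652) = ((267 + 2253) + 5655)*(-4108 + 2652) = (2520 + 5655)*(-1456) = 8175*(-1456) = -11902800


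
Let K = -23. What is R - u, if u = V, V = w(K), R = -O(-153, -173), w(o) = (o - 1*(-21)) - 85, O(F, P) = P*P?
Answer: -29842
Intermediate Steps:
O(F, P) = P**2
w(o) = -64 + o (w(o) = (o + 21) - 85 = (21 + o) - 85 = -64 + o)
R = -29929 (R = -1*(-173)**2 = -1*29929 = -29929)
V = -87 (V = -64 - 23 = -87)
u = -87
R - u = -29929 - 1*(-87) = -29929 + 87 = -29842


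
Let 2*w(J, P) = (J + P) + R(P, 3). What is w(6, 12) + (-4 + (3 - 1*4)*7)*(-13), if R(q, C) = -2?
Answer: 151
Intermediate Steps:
w(J, P) = -1 + J/2 + P/2 (w(J, P) = ((J + P) - 2)/2 = (-2 + J + P)/2 = -1 + J/2 + P/2)
w(6, 12) + (-4 + (3 - 1*4)*7)*(-13) = (-1 + (½)*6 + (½)*12) + (-4 + (3 - 1*4)*7)*(-13) = (-1 + 3 + 6) + (-4 + (3 - 4)*7)*(-13) = 8 + (-4 - 1*7)*(-13) = 8 + (-4 - 7)*(-13) = 8 - 11*(-13) = 8 + 143 = 151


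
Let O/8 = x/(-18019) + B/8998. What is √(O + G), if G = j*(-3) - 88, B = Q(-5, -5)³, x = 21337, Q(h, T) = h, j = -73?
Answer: √797936612423957567/81067481 ≈ 11.019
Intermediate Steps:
B = -125 (B = (-5)³ = -125)
O = -776970804/81067481 (O = 8*(21337/(-18019) - 125/8998) = 8*(21337*(-1/18019) - 125*1/8998) = 8*(-21337/18019 - 125/8998) = 8*(-194242701/162134962) = -776970804/81067481 ≈ -9.5842)
G = 131 (G = -73*(-3) - 88 = 219 - 88 = 131)
√(O + G) = √(-776970804/81067481 + 131) = √(9842869207/81067481) = √797936612423957567/81067481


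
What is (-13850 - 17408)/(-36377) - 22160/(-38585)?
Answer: 402440850/280721309 ≈ 1.4336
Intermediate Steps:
(-13850 - 17408)/(-36377) - 22160/(-38585) = -31258*(-1/36377) - 22160*(-1/38585) = 31258/36377 + 4432/7717 = 402440850/280721309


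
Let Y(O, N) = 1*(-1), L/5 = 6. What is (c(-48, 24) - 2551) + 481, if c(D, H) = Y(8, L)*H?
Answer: -2094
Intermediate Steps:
L = 30 (L = 5*6 = 30)
Y(O, N) = -1
c(D, H) = -H
(c(-48, 24) - 2551) + 481 = (-1*24 - 2551) + 481 = (-24 - 2551) + 481 = -2575 + 481 = -2094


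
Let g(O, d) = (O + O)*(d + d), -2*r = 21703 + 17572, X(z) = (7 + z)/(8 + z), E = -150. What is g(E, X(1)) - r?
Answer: 114625/6 ≈ 19104.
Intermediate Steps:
X(z) = (7 + z)/(8 + z)
r = -39275/2 (r = -(21703 + 17572)/2 = -1/2*39275 = -39275/2 ≈ -19638.)
g(O, d) = 4*O*d (g(O, d) = (2*O)*(2*d) = 4*O*d)
g(E, X(1)) - r = 4*(-150)*((7 + 1)/(8 + 1)) - 1*(-39275/2) = 4*(-150)*(8/9) + 39275/2 = -1600/3 + 39275/2 = 114625/6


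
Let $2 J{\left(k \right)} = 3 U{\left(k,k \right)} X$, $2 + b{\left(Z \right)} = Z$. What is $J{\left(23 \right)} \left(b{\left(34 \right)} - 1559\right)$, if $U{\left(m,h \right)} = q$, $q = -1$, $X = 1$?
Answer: $\frac{4581}{2} \approx 2290.5$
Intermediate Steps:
$b{\left(Z \right)} = -2 + Z$
$U{\left(m,h \right)} = -1$
$J{\left(k \right)} = - \frac{3}{2}$ ($J{\left(k \right)} = \frac{3 \left(-1\right) 1}{2} = \frac{\left(-3\right) 1}{2} = \frac{1}{2} \left(-3\right) = - \frac{3}{2}$)
$J{\left(23 \right)} \left(b{\left(34 \right)} - 1559\right) = - \frac{3 \left(\left(-2 + 34\right) - 1559\right)}{2} = - \frac{3 \left(32 - 1559\right)}{2} = \left(- \frac{3}{2}\right) \left(-1527\right) = \frac{4581}{2}$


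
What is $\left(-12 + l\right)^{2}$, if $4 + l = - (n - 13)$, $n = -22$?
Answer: $361$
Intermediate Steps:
$l = 31$ ($l = -4 - \left(-22 - 13\right) = -4 - -35 = -4 + 35 = 31$)
$\left(-12 + l\right)^{2} = \left(-12 + 31\right)^{2} = 19^{2} = 361$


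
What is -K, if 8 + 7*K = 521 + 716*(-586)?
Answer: 419063/7 ≈ 59866.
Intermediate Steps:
K = -419063/7 (K = -8/7 + (521 + 716*(-586))/7 = -8/7 + (521 - 419576)/7 = -8/7 + (⅐)*(-419055) = -8/7 - 59865 = -419063/7 ≈ -59866.)
-K = -1*(-419063/7) = 419063/7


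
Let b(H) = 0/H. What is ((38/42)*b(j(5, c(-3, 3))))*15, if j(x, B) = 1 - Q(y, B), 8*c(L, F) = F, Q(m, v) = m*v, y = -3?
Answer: 0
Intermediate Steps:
c(L, F) = F/8
j(x, B) = 1 + 3*B (j(x, B) = 1 - (-3)*B = 1 + 3*B)
b(H) = 0
((38/42)*b(j(5, c(-3, 3))))*15 = ((38/42)*0)*15 = ((38*(1/42))*0)*15 = ((19/21)*0)*15 = 0*15 = 0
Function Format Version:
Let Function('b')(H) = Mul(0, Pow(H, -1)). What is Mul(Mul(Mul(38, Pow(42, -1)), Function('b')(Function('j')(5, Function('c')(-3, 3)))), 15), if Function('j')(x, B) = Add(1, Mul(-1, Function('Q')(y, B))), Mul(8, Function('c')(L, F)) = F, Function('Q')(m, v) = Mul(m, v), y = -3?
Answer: 0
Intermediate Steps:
Function('c')(L, F) = Mul(Rational(1, 8), F)
Function('j')(x, B) = Add(1, Mul(3, B)) (Function('j')(x, B) = Add(1, Mul(-1, Mul(-3, B))) = Add(1, Mul(3, B)))
Function('b')(H) = 0
Mul(Mul(Mul(38, Pow(42, -1)), Function('b')(Function('j')(5, Function('c')(-3, 3)))), 15) = Mul(Mul(Mul(38, Pow(42, -1)), 0), 15) = Mul(Mul(Mul(38, Rational(1, 42)), 0), 15) = Mul(Mul(Rational(19, 21), 0), 15) = Mul(0, 15) = 0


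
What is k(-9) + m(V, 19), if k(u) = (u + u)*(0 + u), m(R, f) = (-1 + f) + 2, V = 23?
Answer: 182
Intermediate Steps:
m(R, f) = 1 + f
k(u) = 2*u**2 (k(u) = (2*u)*u = 2*u**2)
k(-9) + m(V, 19) = 2*(-9)**2 + (1 + 19) = 2*81 + 20 = 162 + 20 = 182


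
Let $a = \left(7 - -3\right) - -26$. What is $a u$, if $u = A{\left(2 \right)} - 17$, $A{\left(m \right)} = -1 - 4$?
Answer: $-792$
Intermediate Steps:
$A{\left(m \right)} = -5$ ($A{\left(m \right)} = -1 - 4 = -5$)
$a = 36$ ($a = \left(7 + 3\right) + 26 = 10 + 26 = 36$)
$u = -22$ ($u = -5 - 17 = -22$)
$a u = 36 \left(-22\right) = -792$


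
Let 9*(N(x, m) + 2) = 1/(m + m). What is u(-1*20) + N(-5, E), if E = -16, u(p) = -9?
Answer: -3169/288 ≈ -11.003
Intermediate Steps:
N(x, m) = -2 + 1/(18*m) (N(x, m) = -2 + 1/(9*(m + m)) = -2 + 1/(9*((2*m))) = -2 + (1/(2*m))/9 = -2 + 1/(18*m))
u(-1*20) + N(-5, E) = -9 + (-2 + (1/18)/(-16)) = -9 + (-2 + (1/18)*(-1/16)) = -9 + (-2 - 1/288) = -9 - 577/288 = -3169/288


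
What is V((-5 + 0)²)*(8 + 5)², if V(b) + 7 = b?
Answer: 3042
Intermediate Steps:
V(b) = -7 + b
V((-5 + 0)²)*(8 + 5)² = (-7 + (-5 + 0)²)*(8 + 5)² = (-7 + (-5)²)*13² = (-7 + 25)*169 = 18*169 = 3042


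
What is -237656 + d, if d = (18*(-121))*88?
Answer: -429320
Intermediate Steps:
d = -191664 (d = -2178*88 = -191664)
-237656 + d = -237656 - 191664 = -429320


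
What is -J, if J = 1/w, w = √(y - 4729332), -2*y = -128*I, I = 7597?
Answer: I*√1060781/2121562 ≈ 0.00048546*I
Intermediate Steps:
y = 486208 (y = -(-64)*7597 = -½*(-972416) = 486208)
w = 2*I*√1060781 (w = √(486208 - 4729332) = √(-4243124) = 2*I*√1060781 ≈ 2059.9*I)
J = -I*√1060781/2121562 (J = 1/(2*I*√1060781) = -I*√1060781/2121562 ≈ -0.00048546*I)
-J = -(-1)*I*√1060781/2121562 = I*√1060781/2121562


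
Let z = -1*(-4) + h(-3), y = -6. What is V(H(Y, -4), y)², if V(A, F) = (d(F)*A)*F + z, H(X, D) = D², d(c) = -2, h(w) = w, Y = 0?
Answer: 37249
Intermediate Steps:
z = 1 (z = -1*(-4) - 3 = 4 - 3 = 1)
V(A, F) = 1 - 2*A*F (V(A, F) = (-2*A)*F + 1 = -2*A*F + 1 = 1 - 2*A*F)
V(H(Y, -4), y)² = (1 - 2*(-4)²*(-6))² = (1 - 2*16*(-6))² = (1 + 192)² = 193² = 37249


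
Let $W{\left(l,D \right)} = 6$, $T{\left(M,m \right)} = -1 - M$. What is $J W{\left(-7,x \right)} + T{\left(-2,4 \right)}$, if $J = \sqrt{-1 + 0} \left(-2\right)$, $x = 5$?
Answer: $1 - 12 i \approx 1.0 - 12.0 i$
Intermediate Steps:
$J = - 2 i$ ($J = \sqrt{-1} \left(-2\right) = i \left(-2\right) = - 2 i \approx - 2.0 i$)
$J W{\left(-7,x \right)} + T{\left(-2,4 \right)} = - 2 i 6 - -1 = - 12 i + \left(-1 + 2\right) = - 12 i + 1 = 1 - 12 i$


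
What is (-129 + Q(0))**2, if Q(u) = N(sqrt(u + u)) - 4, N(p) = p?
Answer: 17689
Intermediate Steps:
Q(u) = -4 + sqrt(2)*sqrt(u) (Q(u) = sqrt(u + u) - 4 = sqrt(2*u) - 4 = sqrt(2)*sqrt(u) - 4 = -4 + sqrt(2)*sqrt(u))
(-129 + Q(0))**2 = (-129 + (-4 + sqrt(2)*sqrt(0)))**2 = (-129 + (-4 + sqrt(2)*0))**2 = (-129 + (-4 + 0))**2 = (-129 - 4)**2 = (-133)**2 = 17689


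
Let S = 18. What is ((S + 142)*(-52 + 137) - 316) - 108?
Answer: 13176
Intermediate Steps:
((S + 142)*(-52 + 137) - 316) - 108 = ((18 + 142)*(-52 + 137) - 316) - 108 = (160*85 - 316) - 108 = (13600 - 316) - 108 = 13284 - 108 = 13176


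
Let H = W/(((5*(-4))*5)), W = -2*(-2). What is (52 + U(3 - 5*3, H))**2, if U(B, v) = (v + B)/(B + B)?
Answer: 992313001/360000 ≈ 2756.4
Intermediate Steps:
W = 4
H = -1/25 (H = 4/(((5*(-4))*5)) = 4/((-20*5)) = 4/(-100) = 4*(-1/100) = -1/25 ≈ -0.040000)
U(B, v) = (B + v)/(2*B) (U(B, v) = (B + v)/((2*B)) = (B + v)*(1/(2*B)) = (B + v)/(2*B))
(52 + U(3 - 5*3, H))**2 = (52 + ((3 - 5*3) - 1/25)/(2*(3 - 5*3)))**2 = (52 + ((3 - 15) - 1/25)/(2*(3 - 15)))**2 = (52 + (1/2)*(-12 - 1/25)/(-12))**2 = (52 + (1/2)*(-1/12)*(-301/25))**2 = (52 + 301/600)**2 = (31501/600)**2 = 992313001/360000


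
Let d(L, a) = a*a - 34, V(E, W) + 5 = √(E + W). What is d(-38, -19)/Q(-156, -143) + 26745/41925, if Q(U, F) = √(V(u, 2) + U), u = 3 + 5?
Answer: 1783/2795 - 327*I/√(161 - √10) ≈ 0.63793 - 26.028*I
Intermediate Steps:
u = 8
V(E, W) = -5 + √(E + W)
d(L, a) = -34 + a² (d(L, a) = a² - 34 = -34 + a²)
Q(U, F) = √(-5 + U + √10) (Q(U, F) = √((-5 + √(8 + 2)) + U) = √((-5 + √10) + U) = √(-5 + U + √10))
d(-38, -19)/Q(-156, -143) + 26745/41925 = (-34 + (-19)²)/(√(-5 - 156 + √10)) + 26745/41925 = (-34 + 361)/(√(-161 + √10)) + 26745*(1/41925) = 327/√(-161 + √10) + 1783/2795 = 1783/2795 + 327/√(-161 + √10)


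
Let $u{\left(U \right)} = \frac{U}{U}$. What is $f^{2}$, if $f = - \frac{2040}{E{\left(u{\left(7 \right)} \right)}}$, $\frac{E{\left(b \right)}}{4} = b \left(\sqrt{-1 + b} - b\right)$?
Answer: $260100$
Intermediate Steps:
$u{\left(U \right)} = 1$
$E{\left(b \right)} = 4 b \left(\sqrt{-1 + b} - b\right)$
$f = 510$ ($f = - \frac{2040}{4 \cdot 1 \left(\sqrt{-1 + 1} - 1\right)} = - \frac{2040}{4 \cdot 1 \left(\sqrt{0} - 1\right)} = - \frac{2040}{4 \cdot 1 \left(0 - 1\right)} = - \frac{2040}{4 \cdot 1 \left(-1\right)} = - \frac{2040}{-4} = \left(-2040\right) \left(- \frac{1}{4}\right) = 510$)
$f^{2} = 510^{2} = 260100$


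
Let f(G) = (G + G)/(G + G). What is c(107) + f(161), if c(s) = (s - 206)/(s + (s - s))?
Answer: 8/107 ≈ 0.074766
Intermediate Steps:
f(G) = 1 (f(G) = (2*G)/((2*G)) = (2*G)*(1/(2*G)) = 1)
c(s) = (-206 + s)/s (c(s) = (-206 + s)/(s + 0) = (-206 + s)/s)
c(107) + f(161) = (-206 + 107)/107 + 1 = (1/107)*(-99) + 1 = -99/107 + 1 = 8/107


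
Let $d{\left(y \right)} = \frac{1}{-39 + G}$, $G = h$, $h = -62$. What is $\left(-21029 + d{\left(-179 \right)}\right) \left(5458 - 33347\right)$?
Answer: $\frac{59234283770}{101} \approx 5.8648 \cdot 10^{8}$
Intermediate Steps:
$G = -62$
$d{\left(y \right)} = - \frac{1}{101}$ ($d{\left(y \right)} = \frac{1}{-39 - 62} = \frac{1}{-101} = - \frac{1}{101}$)
$\left(-21029 + d{\left(-179 \right)}\right) \left(5458 - 33347\right) = \left(-21029 - \frac{1}{101}\right) \left(5458 - 33347\right) = \left(- \frac{2123930}{101}\right) \left(-27889\right) = \frac{59234283770}{101}$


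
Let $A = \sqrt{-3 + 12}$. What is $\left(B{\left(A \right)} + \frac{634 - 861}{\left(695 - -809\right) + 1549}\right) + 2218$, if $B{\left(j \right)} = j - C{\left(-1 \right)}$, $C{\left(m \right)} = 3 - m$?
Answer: $\frac{6768274}{3053} \approx 2216.9$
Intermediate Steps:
$A = 3$ ($A = \sqrt{9} = 3$)
$B{\left(j \right)} = -4 + j$ ($B{\left(j \right)} = j - \left(3 - -1\right) = j - \left(3 + 1\right) = j - 4 = -4 + j$)
$\left(B{\left(A \right)} + \frac{634 - 861}{\left(695 - -809\right) + 1549}\right) + 2218 = \left(\left(-4 + 3\right) + \frac{634 - 861}{\left(695 - -809\right) + 1549}\right) + 2218 = \left(-1 - \frac{227}{\left(695 + 809\right) + 1549}\right) + 2218 = \left(-1 - \frac{227}{1504 + 1549}\right) + 2218 = \left(-1 - \frac{227}{3053}\right) + 2218 = - \frac{3280}{3053} + 2218 = \frac{6768274}{3053}$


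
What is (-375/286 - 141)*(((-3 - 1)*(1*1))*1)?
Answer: 81402/143 ≈ 569.25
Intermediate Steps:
(-375/286 - 141)*(((-3 - 1)*(1*1))*1) = (-375*1/286 - 141)*(-4*1*1) = (-375/286 - 141)*(-4*1) = -40701/286*(-4) = 81402/143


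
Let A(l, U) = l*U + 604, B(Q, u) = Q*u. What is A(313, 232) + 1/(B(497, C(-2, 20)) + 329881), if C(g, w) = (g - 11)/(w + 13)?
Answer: 796605190673/10879612 ≈ 73220.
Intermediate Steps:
C(g, w) = (-11 + g)/(13 + w)
A(l, U) = 604 + U*l (A(l, U) = U*l + 604 = 604 + U*l)
A(313, 232) + 1/(B(497, C(-2, 20)) + 329881) = (604 + 232*313) + 1/(497*((-11 - 2)/(13 + 20)) + 329881) = (604 + 72616) + 1/(497*(-13/33) + 329881) = 73220 + 1/(497*((1/33)*(-13)) + 329881) = 73220 + 1/(497*(-13/33) + 329881) = 73220 + 1/(-6461/33 + 329881) = 73220 + 1/(10879612/33) = 73220 + 33/10879612 = 796605190673/10879612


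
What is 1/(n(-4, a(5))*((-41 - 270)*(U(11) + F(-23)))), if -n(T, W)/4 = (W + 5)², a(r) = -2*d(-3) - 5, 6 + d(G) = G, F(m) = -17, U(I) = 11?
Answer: -1/2418336 ≈ -4.1351e-7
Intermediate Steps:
d(G) = -6 + G
a(r) = 13 (a(r) = -2*(-6 - 3) - 5 = -2*(-9) - 5 = 18 - 5 = 13)
n(T, W) = -4*(5 + W)² (n(T, W) = -4*(W + 5)² = -4*(5 + W)²)
1/(n(-4, a(5))*((-41 - 270)*(U(11) + F(-23)))) = 1/((-4*(5 + 13)²)*((-41 - 270)*(11 - 17))) = 1/((-4*18²)*(-311*(-6))) = 1/(-4*324*1866) = 1/(-1296*1866) = 1/(-2418336) = -1/2418336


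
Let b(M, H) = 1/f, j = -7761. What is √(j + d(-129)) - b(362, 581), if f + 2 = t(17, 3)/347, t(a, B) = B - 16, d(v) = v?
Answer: 347/707 + I*√7890 ≈ 0.49081 + 88.826*I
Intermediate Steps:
t(a, B) = -16 + B
f = -707/347 (f = -2 + (-16 + 3)/347 = -2 - 13*1/347 = -2 - 13/347 = -707/347 ≈ -2.0375)
b(M, H) = -347/707 (b(M, H) = 1/(-707/347) = -347/707)
√(j + d(-129)) - b(362, 581) = √(-7761 - 129) - 1*(-347/707) = √(-7890) + 347/707 = I*√7890 + 347/707 = 347/707 + I*√7890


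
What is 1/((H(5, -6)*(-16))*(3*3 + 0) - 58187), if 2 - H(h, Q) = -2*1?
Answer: -1/58763 ≈ -1.7018e-5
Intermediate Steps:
H(h, Q) = 4 (H(h, Q) = 2 - (-2) = 2 - 1*(-2) = 2 + 2 = 4)
1/((H(5, -6)*(-16))*(3*3 + 0) - 58187) = 1/((4*(-16))*(3*3 + 0) - 58187) = 1/(-64*(9 + 0) - 58187) = 1/(-64*9 - 58187) = 1/(-576 - 58187) = 1/(-58763) = -1/58763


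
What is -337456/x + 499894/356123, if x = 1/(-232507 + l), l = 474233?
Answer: -29049625845789994/356123 ≈ -8.1572e+10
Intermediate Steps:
x = 1/241726 (x = 1/(-232507 + 474233) = 1/241726 ≈ 4.1369e-6)
-337456/x + 499894/356123 = -337456/1/241726 + 499894/356123 = -337456*241726 + 499894*(1/356123) = -81571889056 + 499894/356123 = -29049625845789994/356123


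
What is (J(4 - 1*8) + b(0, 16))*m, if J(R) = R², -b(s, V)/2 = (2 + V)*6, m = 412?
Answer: -82400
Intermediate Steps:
b(s, V) = -24 - 12*V (b(s, V) = -2*(2 + V)*6 = -2*(12 + 6*V) = -24 - 12*V)
(J(4 - 1*8) + b(0, 16))*m = ((4 - 1*8)² + (-24 - 12*16))*412 = ((4 - 8)² + (-24 - 192))*412 = ((-4)² - 216)*412 = (16 - 216)*412 = -200*412 = -82400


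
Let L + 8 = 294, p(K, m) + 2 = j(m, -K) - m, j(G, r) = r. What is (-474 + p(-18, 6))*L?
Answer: -132704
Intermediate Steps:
p(K, m) = -2 - K - m (p(K, m) = -2 + (-K - m) = -2 - K - m)
L = 286 (L = -8 + 294 = 286)
(-474 + p(-18, 6))*L = (-474 + (-2 - 1*(-18) - 1*6))*286 = (-474 + (-2 + 18 - 6))*286 = (-474 + 10)*286 = -464*286 = -132704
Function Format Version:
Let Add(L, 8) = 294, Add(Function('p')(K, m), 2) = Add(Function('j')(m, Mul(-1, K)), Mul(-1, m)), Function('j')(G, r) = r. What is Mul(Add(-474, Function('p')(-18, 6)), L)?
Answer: -132704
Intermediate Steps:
Function('p')(K, m) = Add(-2, Mul(-1, K), Mul(-1, m)) (Function('p')(K, m) = Add(-2, Add(Mul(-1, K), Mul(-1, m))) = Add(-2, Mul(-1, K), Mul(-1, m)))
L = 286 (L = Add(-8, 294) = 286)
Mul(Add(-474, Function('p')(-18, 6)), L) = Mul(Add(-474, Add(-2, Mul(-1, -18), Mul(-1, 6))), 286) = Mul(Add(-474, Add(-2, 18, -6)), 286) = Mul(Add(-474, 10), 286) = Mul(-464, 286) = -132704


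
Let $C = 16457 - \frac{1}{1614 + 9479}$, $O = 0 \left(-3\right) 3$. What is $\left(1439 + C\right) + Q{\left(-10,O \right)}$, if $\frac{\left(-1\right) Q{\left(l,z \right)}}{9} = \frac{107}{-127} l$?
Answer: $\frac{25105255939}{1408811} \approx 17820.0$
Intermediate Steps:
$O = 0$ ($O = 0 \cdot 3 = 0$)
$C = \frac{182557500}{11093}$ ($C = 16457 - \frac{1}{11093} = \frac{182557500}{11093} \approx 16457.0$)
$Q{\left(l,z \right)} = \frac{963 l}{127}$ ($Q{\left(l,z \right)} = - 9 \frac{107}{-127} l = - 9 \cdot 107 \left(- \frac{1}{127}\right) l = - 9 \left(- \frac{107 l}{127}\right) = \frac{963 l}{127}$)
$\left(1439 + C\right) + Q{\left(-10,O \right)} = \left(1439 + \frac{182557500}{11093}\right) + \frac{963}{127} \left(-10\right) = \frac{198520327}{11093} - \frac{9630}{127} = \frac{25105255939}{1408811}$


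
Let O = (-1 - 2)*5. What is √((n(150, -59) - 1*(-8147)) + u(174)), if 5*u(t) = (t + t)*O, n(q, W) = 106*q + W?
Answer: 4*√1434 ≈ 151.47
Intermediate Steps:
n(q, W) = W + 106*q
O = -15 (O = -3*5 = -15)
u(t) = -6*t (u(t) = ((t + t)*(-15))/5 = ((2*t)*(-15))/5 = (-30*t)/5 = -6*t)
√((n(150, -59) - 1*(-8147)) + u(174)) = √(((-59 + 106*150) - 1*(-8147)) - 6*174) = √(((-59 + 15900) + 8147) - 1044) = √((15841 + 8147) - 1044) = √(23988 - 1044) = √22944 = 4*√1434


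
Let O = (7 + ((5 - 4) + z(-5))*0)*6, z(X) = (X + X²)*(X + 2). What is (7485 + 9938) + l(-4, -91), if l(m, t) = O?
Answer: 17465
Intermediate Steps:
z(X) = (2 + X)*(X + X²) (z(X) = (X + X²)*(2 + X) = (2 + X)*(X + X²))
O = 42 (O = (7 + ((5 - 4) - 5*(2 + (-5)² + 3*(-5)))*0)*6 = (7 + (1 - 5*(2 + 25 - 15))*0)*6 = (7 + (1 - 5*12)*0)*6 = (7 + (1 - 60)*0)*6 = (7 - 59*0)*6 = (7 + 0)*6 = 7*6 = 42)
l(m, t) = 42
(7485 + 9938) + l(-4, -91) = (7485 + 9938) + 42 = 17423 + 42 = 17465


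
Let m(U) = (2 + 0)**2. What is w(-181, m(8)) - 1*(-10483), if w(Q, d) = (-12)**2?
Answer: 10627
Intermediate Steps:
m(U) = 4 (m(U) = 2**2 = 4)
w(Q, d) = 144
w(-181, m(8)) - 1*(-10483) = 144 - 1*(-10483) = 144 + 10483 = 10627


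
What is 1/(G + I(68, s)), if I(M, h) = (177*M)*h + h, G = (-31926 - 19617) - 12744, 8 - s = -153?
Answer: 1/1873670 ≈ 5.3371e-7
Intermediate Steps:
s = 161 (s = 8 - 1*(-153) = 8 + 153 = 161)
G = -64287 (G = -51543 - 12744 = -64287)
I(M, h) = h + 177*M*h (I(M, h) = 177*M*h + h = h + 177*M*h)
1/(G + I(68, s)) = 1/(-64287 + 161*(1 + 177*68)) = 1/(-64287 + 161*(1 + 12036)) = 1/(-64287 + 161*12037) = 1/(-64287 + 1937957) = 1/1873670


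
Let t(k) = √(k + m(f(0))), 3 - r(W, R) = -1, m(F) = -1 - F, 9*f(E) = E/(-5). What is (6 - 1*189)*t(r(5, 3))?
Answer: -183*√3 ≈ -316.97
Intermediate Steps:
f(E) = -E/45 (f(E) = (E/(-5))/9 = (E*(-⅕))/9 = (-E/5)/9 = -E/45)
r(W, R) = 4 (r(W, R) = 3 - 1*(-1) = 3 + 1 = 4)
t(k) = √(-1 + k) (t(k) = √(k + (-1 - (-1)*0/45)) = √(k + (-1 - 1*0)) = √(k + (-1 + 0)) = √(k - 1) = √(-1 + k))
(6 - 1*189)*t(r(5, 3)) = (6 - 1*189)*√(-1 + 4) = (6 - 189)*√3 = -183*√3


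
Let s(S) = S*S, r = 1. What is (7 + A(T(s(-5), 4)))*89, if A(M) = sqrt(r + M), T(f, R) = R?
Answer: 623 + 89*sqrt(5) ≈ 822.01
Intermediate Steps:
s(S) = S**2
A(M) = sqrt(1 + M)
(7 + A(T(s(-5), 4)))*89 = (7 + sqrt(1 + 4))*89 = (7 + sqrt(5))*89 = 623 + 89*sqrt(5)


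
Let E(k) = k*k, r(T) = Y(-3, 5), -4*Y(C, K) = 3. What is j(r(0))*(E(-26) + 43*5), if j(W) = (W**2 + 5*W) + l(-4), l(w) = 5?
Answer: 25839/16 ≈ 1614.9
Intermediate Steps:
Y(C, K) = -3/4 (Y(C, K) = -1/4*3 = -3/4)
r(T) = -3/4
E(k) = k**2
j(W) = 5 + W**2 + 5*W (j(W) = (W**2 + 5*W) + 5 = 5 + W**2 + 5*W)
j(r(0))*(E(-26) + 43*5) = (5 + (-3/4)**2 + 5*(-3/4))*((-26)**2 + 43*5) = (5 + 9/16 - 15/4)*(676 + 215) = (29/16)*891 = 25839/16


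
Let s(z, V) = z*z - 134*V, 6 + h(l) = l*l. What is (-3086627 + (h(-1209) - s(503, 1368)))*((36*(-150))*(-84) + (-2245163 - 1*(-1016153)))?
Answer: 1314047781090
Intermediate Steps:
h(l) = -6 + l² (h(l) = -6 + l*l = -6 + l²)
s(z, V) = z² - 134*V
(-3086627 + (h(-1209) - s(503, 1368)))*((36*(-150))*(-84) + (-2245163 - 1*(-1016153))) = (-3086627 + ((-6 + (-1209)²) - (503² - 134*1368)))*((36*(-150))*(-84) + (-2245163 - 1*(-1016153))) = (-3086627 + ((-6 + 1461681) - (253009 - 183312)))*(-5400*(-84) + (-2245163 + 1016153)) = (-3086627 + (1461675 - 1*69697))*(453600 - 1229010) = (-3086627 + (1461675 - 69697))*(-775410) = (-3086627 + 1391978)*(-775410) = -1694649*(-775410) = 1314047781090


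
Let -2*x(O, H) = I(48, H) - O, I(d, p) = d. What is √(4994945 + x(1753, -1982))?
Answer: √19983190/2 ≈ 2235.1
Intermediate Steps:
x(O, H) = -24 + O/2 (x(O, H) = -(48 - O)/2 = -24 + O/2)
√(4994945 + x(1753, -1982)) = √(4994945 + (-24 + (½)*1753)) = √(4994945 + (-24 + 1753/2)) = √(4994945 + 1705/2) = √(9991595/2) = √19983190/2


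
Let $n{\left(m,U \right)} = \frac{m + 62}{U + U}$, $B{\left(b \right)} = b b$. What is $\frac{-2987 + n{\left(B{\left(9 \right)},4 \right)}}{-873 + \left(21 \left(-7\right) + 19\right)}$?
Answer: $\frac{23753}{8008} \approx 2.9662$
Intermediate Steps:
$B{\left(b \right)} = b^{2}$
$n{\left(m,U \right)} = \frac{62 + m}{2 U}$
$\frac{-2987 + n{\left(B{\left(9 \right)},4 \right)}}{-873 + \left(21 \left(-7\right) + 19\right)} = \frac{-2987 + \frac{62 + 9^{2}}{2 \cdot 4}}{-873 + \left(21 \left(-7\right) + 19\right)} = \frac{-2987 + \frac{1}{2} \cdot \frac{1}{4} \left(62 + 81\right)}{-873 + \left(-147 + 19\right)} = \frac{-2987 + \frac{1}{2} \cdot \frac{1}{4} \cdot 143}{-873 - 128} = \frac{-2987 + \frac{143}{8}}{-1001} = \left(- \frac{23753}{8}\right) \left(- \frac{1}{1001}\right) = \frac{23753}{8008}$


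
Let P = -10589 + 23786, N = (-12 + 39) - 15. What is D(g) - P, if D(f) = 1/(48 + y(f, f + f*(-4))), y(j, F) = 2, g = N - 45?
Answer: -659849/50 ≈ -13197.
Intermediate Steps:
N = 12 (N = 27 - 15 = 12)
P = 13197
g = -33 (g = 12 - 45 = -33)
D(f) = 1/50 (D(f) = 1/(48 + 2) = 1/50)
D(g) - P = 1/50 - 1*13197 = 1/50 - 13197 = -659849/50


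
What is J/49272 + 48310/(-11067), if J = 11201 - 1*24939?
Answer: -422061461/90882204 ≈ -4.6441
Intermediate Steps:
J = -13738 (J = 11201 - 24939 = -13738)
J/49272 + 48310/(-11067) = -13738/49272 + 48310/(-11067) = -13738*1/49272 + 48310*(-1/11067) = -6869/24636 - 48310/11067 = -422061461/90882204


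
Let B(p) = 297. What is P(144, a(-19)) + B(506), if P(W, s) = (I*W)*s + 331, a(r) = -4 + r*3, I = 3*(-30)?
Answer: 791188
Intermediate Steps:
I = -90
a(r) = -4 + 3*r
P(W, s) = 331 - 90*W*s (P(W, s) = (-90*W)*s + 331 = -90*W*s + 331 = 331 - 90*W*s)
P(144, a(-19)) + B(506) = (331 - 90*144*(-4 + 3*(-19))) + 297 = (331 - 90*144*(-4 - 57)) + 297 = (331 - 90*144*(-61)) + 297 = (331 + 790560) + 297 = 790891 + 297 = 791188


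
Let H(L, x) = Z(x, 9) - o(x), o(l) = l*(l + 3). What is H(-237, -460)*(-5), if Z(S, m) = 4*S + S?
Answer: 1062600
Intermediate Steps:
Z(S, m) = 5*S
o(l) = l*(3 + l)
H(L, x) = 5*x - x*(3 + x)
H(-237, -460)*(-5) = -460*(2 - 1*(-460))*(-5) = -460*(2 + 460)*(-5) = -460*462*(-5) = -212520*(-5) = 1062600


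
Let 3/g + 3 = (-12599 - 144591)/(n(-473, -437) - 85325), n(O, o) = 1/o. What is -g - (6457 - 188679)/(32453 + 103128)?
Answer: 11516293540487/2926451348444 ≈ 3.9352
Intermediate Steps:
g = -55930539/21584524 (g = 3/(-3 + (-12599 - 144591)/(1/(-437) - 85325)) = 3/(-3 - 157190/(-1/437 - 85325)) = 3/(-3 - 157190/(-37287026/437)) = 3/(-3 - 157190*(-437/37287026)) = 3/(-3 + 34346015/18643513) = 3/(-21584524/18643513) = 3*(-18643513/21584524) = -55930539/21584524 ≈ -2.5912)
-g - (6457 - 188679)/(32453 + 103128) = -1*(-55930539/21584524) - (6457 - 188679)/(32453 + 103128) = 55930539/21584524 - (-182222)/135581 = 55930539/21584524 - 1*(-182222/135581) = 55930539/21584524 + 182222/135581 = 11516293540487/2926451348444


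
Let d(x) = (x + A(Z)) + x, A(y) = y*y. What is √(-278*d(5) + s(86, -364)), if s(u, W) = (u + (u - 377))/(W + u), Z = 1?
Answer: I*√236277482/278 ≈ 55.293*I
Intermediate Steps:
s(u, W) = (-377 + 2*u)/(W + u) (s(u, W) = (u + (-377 + u))/(W + u) = (-377 + 2*u)/(W + u))
A(y) = y²
d(x) = 1 + 2*x (d(x) = (x + 1²) + x = (x + 1) + x = (1 + x) + x = 1 + 2*x)
√(-278*d(5) + s(86, -364)) = √(-278*(1 + 2*5) + (-377 + 2*86)/(-364 + 86)) = √(-278*(1 + 10) + (-377 + 172)/(-278)) = √(-278*11 - 1/278*(-205)) = √(-3058 + 205/278) = √(-849919/278) = I*√236277482/278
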